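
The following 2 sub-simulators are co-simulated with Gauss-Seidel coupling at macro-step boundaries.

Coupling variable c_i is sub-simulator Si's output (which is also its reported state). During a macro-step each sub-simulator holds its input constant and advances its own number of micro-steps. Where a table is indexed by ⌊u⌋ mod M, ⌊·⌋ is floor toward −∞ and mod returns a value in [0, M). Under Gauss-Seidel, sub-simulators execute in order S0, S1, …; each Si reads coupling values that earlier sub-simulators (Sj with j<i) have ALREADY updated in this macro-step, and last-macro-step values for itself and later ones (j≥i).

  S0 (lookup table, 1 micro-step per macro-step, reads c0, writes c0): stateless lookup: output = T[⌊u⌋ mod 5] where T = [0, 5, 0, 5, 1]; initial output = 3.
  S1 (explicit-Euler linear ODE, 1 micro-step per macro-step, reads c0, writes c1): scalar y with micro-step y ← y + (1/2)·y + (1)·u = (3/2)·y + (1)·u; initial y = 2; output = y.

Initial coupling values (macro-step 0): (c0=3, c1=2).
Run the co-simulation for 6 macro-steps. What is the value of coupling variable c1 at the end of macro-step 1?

macro 1: S0 reads c0=3 → after 1×micro: 5; S1 reads c0=5 → after 1×micro: 8 ⇒ (c0=5, c1=8)
macro 2: S0 reads c0=5 → after 1×micro: 0; S1 reads c0=0 → after 1×micro: 12 ⇒ (c0=0, c1=12)
macro 3: S0 reads c0=0 → after 1×micro: 0; S1 reads c0=0 → after 1×micro: 18 ⇒ (c0=0, c1=18)
macro 4: S0 reads c0=0 → after 1×micro: 0; S1 reads c0=0 → after 1×micro: 27 ⇒ (c0=0, c1=27)
macro 5: S0 reads c0=0 → after 1×micro: 0; S1 reads c0=0 → after 1×micro: 81/2 ⇒ (c0=0, c1=81/2)
macro 6: S0 reads c0=0 → after 1×micro: 0; S1 reads c0=0 → after 1×micro: 243/4 ⇒ (c0=0, c1=243/4)

c1 at macro-step 1 = 8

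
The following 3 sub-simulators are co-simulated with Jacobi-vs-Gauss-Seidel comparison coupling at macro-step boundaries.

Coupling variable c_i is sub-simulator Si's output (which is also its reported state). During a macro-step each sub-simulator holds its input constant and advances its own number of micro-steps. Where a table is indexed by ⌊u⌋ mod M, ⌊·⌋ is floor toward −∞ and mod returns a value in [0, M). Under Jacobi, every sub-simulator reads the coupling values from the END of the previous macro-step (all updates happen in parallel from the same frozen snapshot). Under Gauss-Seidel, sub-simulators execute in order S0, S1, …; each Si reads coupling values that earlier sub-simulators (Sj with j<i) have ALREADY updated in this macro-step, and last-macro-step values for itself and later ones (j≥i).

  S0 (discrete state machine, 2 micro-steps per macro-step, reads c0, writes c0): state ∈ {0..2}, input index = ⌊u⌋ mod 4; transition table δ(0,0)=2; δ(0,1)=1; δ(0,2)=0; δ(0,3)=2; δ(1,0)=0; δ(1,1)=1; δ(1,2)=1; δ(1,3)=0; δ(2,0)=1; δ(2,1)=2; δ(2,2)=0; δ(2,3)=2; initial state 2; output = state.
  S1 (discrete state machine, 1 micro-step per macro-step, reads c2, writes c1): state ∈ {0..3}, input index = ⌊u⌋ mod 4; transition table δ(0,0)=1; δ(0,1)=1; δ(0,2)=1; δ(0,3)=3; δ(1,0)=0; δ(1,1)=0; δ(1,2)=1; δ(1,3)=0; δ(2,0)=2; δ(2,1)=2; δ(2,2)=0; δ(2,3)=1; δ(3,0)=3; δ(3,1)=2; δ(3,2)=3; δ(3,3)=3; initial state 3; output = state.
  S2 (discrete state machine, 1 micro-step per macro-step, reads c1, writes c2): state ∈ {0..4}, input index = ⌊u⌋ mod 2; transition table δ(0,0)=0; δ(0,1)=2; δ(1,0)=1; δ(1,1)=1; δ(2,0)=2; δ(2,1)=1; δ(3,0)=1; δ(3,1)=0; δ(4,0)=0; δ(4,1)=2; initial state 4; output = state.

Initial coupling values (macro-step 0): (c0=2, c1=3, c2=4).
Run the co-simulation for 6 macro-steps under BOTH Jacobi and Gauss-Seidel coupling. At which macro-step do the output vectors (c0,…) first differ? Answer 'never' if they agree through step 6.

first divergence at macro-step: never

[Jacobi] macro 1: S0 reads c0=2 → after 2×micro: 0; S1 reads c2=4 → after 1×micro: 3; S2 reads c1=3 → after 1×micro: 2 ⇒ (c0=0, c1=3, c2=2)
[Jacobi] macro 2: S0 reads c0=0 → after 2×micro: 1; S1 reads c2=2 → after 1×micro: 3; S2 reads c1=3 → after 1×micro: 1 ⇒ (c0=1, c1=3, c2=1)
[Jacobi] macro 3: S0 reads c0=1 → after 2×micro: 1; S1 reads c2=1 → after 1×micro: 2; S2 reads c1=3 → after 1×micro: 1 ⇒ (c0=1, c1=2, c2=1)
[Jacobi] macro 4: S0 reads c0=1 → after 2×micro: 1; S1 reads c2=1 → after 1×micro: 2; S2 reads c1=2 → after 1×micro: 1 ⇒ (c0=1, c1=2, c2=1)
[Jacobi] macro 5: S0 reads c0=1 → after 2×micro: 1; S1 reads c2=1 → after 1×micro: 2; S2 reads c1=2 → after 1×micro: 1 ⇒ (c0=1, c1=2, c2=1)
[Jacobi] macro 6: S0 reads c0=1 → after 2×micro: 1; S1 reads c2=1 → after 1×micro: 2; S2 reads c1=2 → after 1×micro: 1 ⇒ (c0=1, c1=2, c2=1)
[Gauss-Seidel] macro 1: S0 reads c0=2 → after 2×micro: 0; S1 reads c2=4 → after 1×micro: 3; S2 reads c1=3 → after 1×micro: 2 ⇒ (c0=0, c1=3, c2=2)
[Gauss-Seidel] macro 2: S0 reads c0=0 → after 2×micro: 1; S1 reads c2=2 → after 1×micro: 3; S2 reads c1=3 → after 1×micro: 1 ⇒ (c0=1, c1=3, c2=1)
[Gauss-Seidel] macro 3: S0 reads c0=1 → after 2×micro: 1; S1 reads c2=1 → after 1×micro: 2; S2 reads c1=2 → after 1×micro: 1 ⇒ (c0=1, c1=2, c2=1)
[Gauss-Seidel] macro 4: S0 reads c0=1 → after 2×micro: 1; S1 reads c2=1 → after 1×micro: 2; S2 reads c1=2 → after 1×micro: 1 ⇒ (c0=1, c1=2, c2=1)
[Gauss-Seidel] macro 5: S0 reads c0=1 → after 2×micro: 1; S1 reads c2=1 → after 1×micro: 2; S2 reads c1=2 → after 1×micro: 1 ⇒ (c0=1, c1=2, c2=1)
[Gauss-Seidel] macro 6: S0 reads c0=1 → after 2×micro: 1; S1 reads c2=1 → after 1×micro: 2; S2 reads c1=2 → after 1×micro: 1 ⇒ (c0=1, c1=2, c2=1)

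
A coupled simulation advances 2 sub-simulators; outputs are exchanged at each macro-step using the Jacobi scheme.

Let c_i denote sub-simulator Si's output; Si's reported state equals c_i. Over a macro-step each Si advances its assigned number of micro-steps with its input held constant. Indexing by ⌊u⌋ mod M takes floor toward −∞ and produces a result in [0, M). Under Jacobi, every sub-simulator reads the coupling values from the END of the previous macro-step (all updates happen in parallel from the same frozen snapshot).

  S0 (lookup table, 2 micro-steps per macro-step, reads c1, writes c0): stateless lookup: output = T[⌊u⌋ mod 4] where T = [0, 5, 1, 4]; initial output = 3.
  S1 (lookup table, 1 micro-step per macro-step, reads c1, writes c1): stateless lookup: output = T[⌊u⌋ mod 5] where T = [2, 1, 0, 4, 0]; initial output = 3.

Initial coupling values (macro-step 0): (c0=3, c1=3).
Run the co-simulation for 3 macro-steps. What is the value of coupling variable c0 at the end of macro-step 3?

c0 at macro-step 3 = 0

macro 1: S0 reads c1=3 → after 2×micro: 4; S1 reads c1=3 → after 1×micro: 4 ⇒ (c0=4, c1=4)
macro 2: S0 reads c1=4 → after 2×micro: 0; S1 reads c1=4 → after 1×micro: 0 ⇒ (c0=0, c1=0)
macro 3: S0 reads c1=0 → after 2×micro: 0; S1 reads c1=0 → after 1×micro: 2 ⇒ (c0=0, c1=2)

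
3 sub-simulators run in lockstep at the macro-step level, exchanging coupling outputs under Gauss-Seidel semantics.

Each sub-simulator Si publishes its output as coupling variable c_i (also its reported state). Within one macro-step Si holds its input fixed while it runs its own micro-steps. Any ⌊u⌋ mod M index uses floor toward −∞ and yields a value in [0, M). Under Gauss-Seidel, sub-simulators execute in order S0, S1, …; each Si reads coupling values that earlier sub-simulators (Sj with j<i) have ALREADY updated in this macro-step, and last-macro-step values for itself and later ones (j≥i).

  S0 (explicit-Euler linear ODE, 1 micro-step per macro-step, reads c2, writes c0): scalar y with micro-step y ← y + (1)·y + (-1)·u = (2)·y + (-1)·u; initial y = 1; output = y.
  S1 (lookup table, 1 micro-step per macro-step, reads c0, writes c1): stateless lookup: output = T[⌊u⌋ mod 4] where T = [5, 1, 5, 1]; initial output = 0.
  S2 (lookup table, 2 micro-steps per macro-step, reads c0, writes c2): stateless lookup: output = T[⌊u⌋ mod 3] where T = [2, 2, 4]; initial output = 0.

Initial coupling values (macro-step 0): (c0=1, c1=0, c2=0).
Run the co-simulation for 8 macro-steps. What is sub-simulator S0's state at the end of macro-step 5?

S0 state at macro-step 5 = -14

macro 1: S0 reads c2=0 → after 1×micro: 2; S1 reads c0=2 → after 1×micro: 5; S2 reads c0=2 → after 2×micro: 4 ⇒ (c0=2, c1=5, c2=4)
macro 2: S0 reads c2=4 → after 1×micro: 0; S1 reads c0=0 → after 1×micro: 5; S2 reads c0=0 → after 2×micro: 2 ⇒ (c0=0, c1=5, c2=2)
macro 3: S0 reads c2=2 → after 1×micro: -2; S1 reads c0=-2 → after 1×micro: 5; S2 reads c0=-2 → after 2×micro: 2 ⇒ (c0=-2, c1=5, c2=2)
macro 4: S0 reads c2=2 → after 1×micro: -6; S1 reads c0=-6 → after 1×micro: 5; S2 reads c0=-6 → after 2×micro: 2 ⇒ (c0=-6, c1=5, c2=2)
macro 5: S0 reads c2=2 → after 1×micro: -14; S1 reads c0=-14 → after 1×micro: 5; S2 reads c0=-14 → after 2×micro: 2 ⇒ (c0=-14, c1=5, c2=2)
macro 6: S0 reads c2=2 → after 1×micro: -30; S1 reads c0=-30 → after 1×micro: 5; S2 reads c0=-30 → after 2×micro: 2 ⇒ (c0=-30, c1=5, c2=2)
macro 7: S0 reads c2=2 → after 1×micro: -62; S1 reads c0=-62 → after 1×micro: 5; S2 reads c0=-62 → after 2×micro: 2 ⇒ (c0=-62, c1=5, c2=2)
macro 8: S0 reads c2=2 → after 1×micro: -126; S1 reads c0=-126 → after 1×micro: 5; S2 reads c0=-126 → after 2×micro: 2 ⇒ (c0=-126, c1=5, c2=2)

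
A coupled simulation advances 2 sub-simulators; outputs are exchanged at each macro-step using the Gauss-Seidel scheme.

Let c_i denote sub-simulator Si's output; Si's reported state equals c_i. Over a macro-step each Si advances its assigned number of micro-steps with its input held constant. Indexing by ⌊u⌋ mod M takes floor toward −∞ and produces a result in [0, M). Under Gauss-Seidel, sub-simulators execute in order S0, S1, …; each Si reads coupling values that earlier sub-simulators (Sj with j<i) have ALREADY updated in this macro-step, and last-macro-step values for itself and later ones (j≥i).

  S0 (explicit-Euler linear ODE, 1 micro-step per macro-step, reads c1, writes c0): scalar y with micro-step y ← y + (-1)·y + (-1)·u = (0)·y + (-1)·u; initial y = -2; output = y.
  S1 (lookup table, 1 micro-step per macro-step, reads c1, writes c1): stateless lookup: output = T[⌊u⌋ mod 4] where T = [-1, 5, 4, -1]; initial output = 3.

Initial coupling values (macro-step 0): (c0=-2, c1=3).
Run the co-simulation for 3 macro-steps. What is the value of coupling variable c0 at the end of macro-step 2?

macro 1: S0 reads c1=3 → after 1×micro: -3; S1 reads c1=3 → after 1×micro: -1 ⇒ (c0=-3, c1=-1)
macro 2: S0 reads c1=-1 → after 1×micro: 1; S1 reads c1=-1 → after 1×micro: -1 ⇒ (c0=1, c1=-1)
macro 3: S0 reads c1=-1 → after 1×micro: 1; S1 reads c1=-1 → after 1×micro: -1 ⇒ (c0=1, c1=-1)

c0 at macro-step 2 = 1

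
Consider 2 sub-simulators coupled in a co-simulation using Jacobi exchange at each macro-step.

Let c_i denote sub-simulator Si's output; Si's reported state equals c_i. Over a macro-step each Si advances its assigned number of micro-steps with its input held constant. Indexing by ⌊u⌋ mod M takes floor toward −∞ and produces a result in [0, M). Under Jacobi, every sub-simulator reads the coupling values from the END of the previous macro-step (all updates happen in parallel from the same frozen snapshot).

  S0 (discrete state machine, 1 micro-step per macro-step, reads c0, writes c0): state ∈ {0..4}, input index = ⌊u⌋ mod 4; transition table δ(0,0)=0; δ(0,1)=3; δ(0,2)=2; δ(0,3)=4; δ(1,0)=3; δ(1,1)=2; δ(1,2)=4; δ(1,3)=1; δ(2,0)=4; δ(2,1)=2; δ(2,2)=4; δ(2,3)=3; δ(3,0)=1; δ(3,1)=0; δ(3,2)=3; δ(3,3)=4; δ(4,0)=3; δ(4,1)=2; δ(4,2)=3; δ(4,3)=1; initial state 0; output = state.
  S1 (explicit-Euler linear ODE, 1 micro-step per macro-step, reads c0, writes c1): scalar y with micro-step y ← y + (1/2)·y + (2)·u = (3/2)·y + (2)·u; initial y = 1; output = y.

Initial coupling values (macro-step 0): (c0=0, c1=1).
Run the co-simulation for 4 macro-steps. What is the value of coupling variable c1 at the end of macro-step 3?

c1 at macro-step 3 = 27/8

macro 1: S0 reads c0=0 → after 1×micro: 0; S1 reads c0=0 → after 1×micro: 3/2 ⇒ (c0=0, c1=3/2)
macro 2: S0 reads c0=0 → after 1×micro: 0; S1 reads c0=0 → after 1×micro: 9/4 ⇒ (c0=0, c1=9/4)
macro 3: S0 reads c0=0 → after 1×micro: 0; S1 reads c0=0 → after 1×micro: 27/8 ⇒ (c0=0, c1=27/8)
macro 4: S0 reads c0=0 → after 1×micro: 0; S1 reads c0=0 → after 1×micro: 81/16 ⇒ (c0=0, c1=81/16)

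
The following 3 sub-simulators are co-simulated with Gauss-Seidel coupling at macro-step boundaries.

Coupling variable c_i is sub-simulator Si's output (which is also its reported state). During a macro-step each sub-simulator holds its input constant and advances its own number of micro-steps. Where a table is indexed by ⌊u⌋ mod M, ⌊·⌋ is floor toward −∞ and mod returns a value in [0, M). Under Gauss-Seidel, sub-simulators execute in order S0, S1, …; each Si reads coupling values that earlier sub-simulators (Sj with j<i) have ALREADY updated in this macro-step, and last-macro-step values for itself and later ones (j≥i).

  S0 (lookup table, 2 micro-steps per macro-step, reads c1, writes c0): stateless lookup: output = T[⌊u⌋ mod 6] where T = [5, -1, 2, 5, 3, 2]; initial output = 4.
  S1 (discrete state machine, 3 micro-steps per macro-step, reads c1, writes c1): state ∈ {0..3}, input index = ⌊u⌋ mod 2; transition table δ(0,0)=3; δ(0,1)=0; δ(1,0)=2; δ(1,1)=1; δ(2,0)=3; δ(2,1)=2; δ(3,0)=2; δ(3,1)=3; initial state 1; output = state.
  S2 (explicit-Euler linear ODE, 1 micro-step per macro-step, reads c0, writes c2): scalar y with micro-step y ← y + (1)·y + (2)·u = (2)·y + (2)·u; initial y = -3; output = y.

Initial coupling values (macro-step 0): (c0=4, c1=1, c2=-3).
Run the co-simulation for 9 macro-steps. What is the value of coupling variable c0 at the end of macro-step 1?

c0 at macro-step 1 = -1

macro 1: S0 reads c1=1 → after 2×micro: -1; S1 reads c1=1 → after 3×micro: 1; S2 reads c0=-1 → after 1×micro: -8 ⇒ (c0=-1, c1=1, c2=-8)
macro 2: S0 reads c1=1 → after 2×micro: -1; S1 reads c1=1 → after 3×micro: 1; S2 reads c0=-1 → after 1×micro: -18 ⇒ (c0=-1, c1=1, c2=-18)
macro 3: S0 reads c1=1 → after 2×micro: -1; S1 reads c1=1 → after 3×micro: 1; S2 reads c0=-1 → after 1×micro: -38 ⇒ (c0=-1, c1=1, c2=-38)
macro 4: S0 reads c1=1 → after 2×micro: -1; S1 reads c1=1 → after 3×micro: 1; S2 reads c0=-1 → after 1×micro: -78 ⇒ (c0=-1, c1=1, c2=-78)
macro 5: S0 reads c1=1 → after 2×micro: -1; S1 reads c1=1 → after 3×micro: 1; S2 reads c0=-1 → after 1×micro: -158 ⇒ (c0=-1, c1=1, c2=-158)
macro 6: S0 reads c1=1 → after 2×micro: -1; S1 reads c1=1 → after 3×micro: 1; S2 reads c0=-1 → after 1×micro: -318 ⇒ (c0=-1, c1=1, c2=-318)
macro 7: S0 reads c1=1 → after 2×micro: -1; S1 reads c1=1 → after 3×micro: 1; S2 reads c0=-1 → after 1×micro: -638 ⇒ (c0=-1, c1=1, c2=-638)
macro 8: S0 reads c1=1 → after 2×micro: -1; S1 reads c1=1 → after 3×micro: 1; S2 reads c0=-1 → after 1×micro: -1278 ⇒ (c0=-1, c1=1, c2=-1278)
macro 9: S0 reads c1=1 → after 2×micro: -1; S1 reads c1=1 → after 3×micro: 1; S2 reads c0=-1 → after 1×micro: -2558 ⇒ (c0=-1, c1=1, c2=-2558)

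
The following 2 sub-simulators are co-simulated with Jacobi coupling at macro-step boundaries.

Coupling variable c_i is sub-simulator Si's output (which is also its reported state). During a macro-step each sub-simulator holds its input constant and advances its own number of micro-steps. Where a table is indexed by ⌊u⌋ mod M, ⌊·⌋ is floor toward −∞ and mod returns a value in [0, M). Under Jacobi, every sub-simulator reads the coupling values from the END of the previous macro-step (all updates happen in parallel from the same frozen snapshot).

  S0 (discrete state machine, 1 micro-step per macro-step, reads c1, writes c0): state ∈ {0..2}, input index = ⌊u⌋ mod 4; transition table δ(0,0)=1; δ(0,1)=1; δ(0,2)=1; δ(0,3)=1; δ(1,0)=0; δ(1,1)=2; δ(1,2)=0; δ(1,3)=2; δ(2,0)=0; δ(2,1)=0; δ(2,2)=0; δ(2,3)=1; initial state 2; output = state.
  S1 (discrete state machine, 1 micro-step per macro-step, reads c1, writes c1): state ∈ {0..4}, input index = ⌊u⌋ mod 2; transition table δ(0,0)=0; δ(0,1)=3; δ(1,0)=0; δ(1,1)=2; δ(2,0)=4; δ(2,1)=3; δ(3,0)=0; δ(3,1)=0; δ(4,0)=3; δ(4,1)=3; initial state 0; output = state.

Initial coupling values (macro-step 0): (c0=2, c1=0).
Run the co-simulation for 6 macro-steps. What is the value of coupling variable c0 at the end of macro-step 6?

macro 1: S0 reads c1=0 → after 1×micro: 0; S1 reads c1=0 → after 1×micro: 0 ⇒ (c0=0, c1=0)
macro 2: S0 reads c1=0 → after 1×micro: 1; S1 reads c1=0 → after 1×micro: 0 ⇒ (c0=1, c1=0)
macro 3: S0 reads c1=0 → after 1×micro: 0; S1 reads c1=0 → after 1×micro: 0 ⇒ (c0=0, c1=0)
macro 4: S0 reads c1=0 → after 1×micro: 1; S1 reads c1=0 → after 1×micro: 0 ⇒ (c0=1, c1=0)
macro 5: S0 reads c1=0 → after 1×micro: 0; S1 reads c1=0 → after 1×micro: 0 ⇒ (c0=0, c1=0)
macro 6: S0 reads c1=0 → after 1×micro: 1; S1 reads c1=0 → after 1×micro: 0 ⇒ (c0=1, c1=0)

c0 at macro-step 6 = 1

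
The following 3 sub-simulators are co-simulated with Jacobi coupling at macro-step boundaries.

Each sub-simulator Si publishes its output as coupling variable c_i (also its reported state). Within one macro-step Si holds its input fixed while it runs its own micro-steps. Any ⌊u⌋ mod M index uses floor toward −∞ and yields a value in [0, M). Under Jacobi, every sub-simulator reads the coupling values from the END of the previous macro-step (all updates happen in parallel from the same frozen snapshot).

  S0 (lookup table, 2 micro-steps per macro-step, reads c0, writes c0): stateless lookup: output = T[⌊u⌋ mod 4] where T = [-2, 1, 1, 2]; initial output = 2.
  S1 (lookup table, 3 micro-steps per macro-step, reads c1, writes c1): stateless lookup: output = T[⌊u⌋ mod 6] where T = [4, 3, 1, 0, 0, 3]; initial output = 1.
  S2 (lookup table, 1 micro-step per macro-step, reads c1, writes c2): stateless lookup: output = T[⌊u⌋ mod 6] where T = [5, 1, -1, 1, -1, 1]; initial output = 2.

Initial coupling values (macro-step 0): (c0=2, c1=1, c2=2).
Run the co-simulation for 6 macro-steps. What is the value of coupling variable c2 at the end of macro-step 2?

c2 at macro-step 2 = 1

macro 1: S0 reads c0=2 → after 2×micro: 1; S1 reads c1=1 → after 3×micro: 3; S2 reads c1=1 → after 1×micro: 1 ⇒ (c0=1, c1=3, c2=1)
macro 2: S0 reads c0=1 → after 2×micro: 1; S1 reads c1=3 → after 3×micro: 0; S2 reads c1=3 → after 1×micro: 1 ⇒ (c0=1, c1=0, c2=1)
macro 3: S0 reads c0=1 → after 2×micro: 1; S1 reads c1=0 → after 3×micro: 4; S2 reads c1=0 → after 1×micro: 5 ⇒ (c0=1, c1=4, c2=5)
macro 4: S0 reads c0=1 → after 2×micro: 1; S1 reads c1=4 → after 3×micro: 0; S2 reads c1=4 → after 1×micro: -1 ⇒ (c0=1, c1=0, c2=-1)
macro 5: S0 reads c0=1 → after 2×micro: 1; S1 reads c1=0 → after 3×micro: 4; S2 reads c1=0 → after 1×micro: 5 ⇒ (c0=1, c1=4, c2=5)
macro 6: S0 reads c0=1 → after 2×micro: 1; S1 reads c1=4 → after 3×micro: 0; S2 reads c1=4 → after 1×micro: -1 ⇒ (c0=1, c1=0, c2=-1)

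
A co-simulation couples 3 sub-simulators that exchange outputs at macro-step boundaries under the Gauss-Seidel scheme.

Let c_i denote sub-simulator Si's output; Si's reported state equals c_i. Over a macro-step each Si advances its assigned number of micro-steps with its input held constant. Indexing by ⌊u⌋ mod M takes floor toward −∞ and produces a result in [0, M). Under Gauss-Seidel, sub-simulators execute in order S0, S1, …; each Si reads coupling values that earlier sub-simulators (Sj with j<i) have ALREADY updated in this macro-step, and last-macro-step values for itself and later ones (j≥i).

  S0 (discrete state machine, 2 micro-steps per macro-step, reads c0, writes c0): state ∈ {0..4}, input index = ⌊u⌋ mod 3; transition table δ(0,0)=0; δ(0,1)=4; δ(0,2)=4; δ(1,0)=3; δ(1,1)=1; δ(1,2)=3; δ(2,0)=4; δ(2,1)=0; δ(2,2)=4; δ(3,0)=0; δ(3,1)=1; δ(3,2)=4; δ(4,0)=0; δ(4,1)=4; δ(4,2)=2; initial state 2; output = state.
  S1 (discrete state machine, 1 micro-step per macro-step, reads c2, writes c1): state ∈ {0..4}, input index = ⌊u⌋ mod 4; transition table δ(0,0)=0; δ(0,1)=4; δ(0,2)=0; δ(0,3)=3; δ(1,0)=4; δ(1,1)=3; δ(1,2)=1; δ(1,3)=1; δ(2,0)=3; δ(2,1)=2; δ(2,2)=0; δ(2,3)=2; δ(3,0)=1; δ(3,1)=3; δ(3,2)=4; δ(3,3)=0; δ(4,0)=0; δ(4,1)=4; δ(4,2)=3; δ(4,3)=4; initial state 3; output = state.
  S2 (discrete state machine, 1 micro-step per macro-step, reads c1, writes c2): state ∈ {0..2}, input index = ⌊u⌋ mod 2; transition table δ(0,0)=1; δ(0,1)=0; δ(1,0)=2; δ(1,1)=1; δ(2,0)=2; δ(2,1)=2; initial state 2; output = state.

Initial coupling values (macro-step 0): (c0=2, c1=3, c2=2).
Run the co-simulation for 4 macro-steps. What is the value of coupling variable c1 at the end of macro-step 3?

c1 at macro-step 3 = 4

macro 1: S0 reads c0=2 → after 2×micro: 2; S1 reads c2=2 → after 1×micro: 4; S2 reads c1=4 → after 1×micro: 2 ⇒ (c0=2, c1=4, c2=2)
macro 2: S0 reads c0=2 → after 2×micro: 2; S1 reads c2=2 → after 1×micro: 3; S2 reads c1=3 → after 1×micro: 2 ⇒ (c0=2, c1=3, c2=2)
macro 3: S0 reads c0=2 → after 2×micro: 2; S1 reads c2=2 → after 1×micro: 4; S2 reads c1=4 → after 1×micro: 2 ⇒ (c0=2, c1=4, c2=2)
macro 4: S0 reads c0=2 → after 2×micro: 2; S1 reads c2=2 → after 1×micro: 3; S2 reads c1=3 → after 1×micro: 2 ⇒ (c0=2, c1=3, c2=2)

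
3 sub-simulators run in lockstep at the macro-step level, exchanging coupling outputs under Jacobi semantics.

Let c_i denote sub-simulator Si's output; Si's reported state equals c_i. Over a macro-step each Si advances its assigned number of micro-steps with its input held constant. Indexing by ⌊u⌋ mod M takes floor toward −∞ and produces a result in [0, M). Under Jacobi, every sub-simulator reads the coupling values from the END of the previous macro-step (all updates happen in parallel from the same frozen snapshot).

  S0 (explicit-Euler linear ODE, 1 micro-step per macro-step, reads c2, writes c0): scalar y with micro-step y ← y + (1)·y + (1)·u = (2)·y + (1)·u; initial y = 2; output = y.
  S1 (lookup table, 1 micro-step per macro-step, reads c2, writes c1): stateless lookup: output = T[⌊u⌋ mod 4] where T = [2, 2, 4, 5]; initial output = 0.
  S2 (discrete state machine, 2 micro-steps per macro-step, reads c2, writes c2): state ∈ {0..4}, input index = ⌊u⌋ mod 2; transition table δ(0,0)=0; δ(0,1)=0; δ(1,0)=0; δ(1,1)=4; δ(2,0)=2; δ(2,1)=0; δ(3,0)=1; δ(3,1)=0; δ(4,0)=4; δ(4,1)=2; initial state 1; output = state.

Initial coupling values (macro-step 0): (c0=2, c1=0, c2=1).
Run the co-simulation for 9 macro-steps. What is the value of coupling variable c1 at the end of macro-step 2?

macro 1: S0 reads c2=1 → after 1×micro: 5; S1 reads c2=1 → after 1×micro: 2; S2 reads c2=1 → after 2×micro: 2 ⇒ (c0=5, c1=2, c2=2)
macro 2: S0 reads c2=2 → after 1×micro: 12; S1 reads c2=2 → after 1×micro: 4; S2 reads c2=2 → after 2×micro: 2 ⇒ (c0=12, c1=4, c2=2)
macro 3: S0 reads c2=2 → after 1×micro: 26; S1 reads c2=2 → after 1×micro: 4; S2 reads c2=2 → after 2×micro: 2 ⇒ (c0=26, c1=4, c2=2)
macro 4: S0 reads c2=2 → after 1×micro: 54; S1 reads c2=2 → after 1×micro: 4; S2 reads c2=2 → after 2×micro: 2 ⇒ (c0=54, c1=4, c2=2)
macro 5: S0 reads c2=2 → after 1×micro: 110; S1 reads c2=2 → after 1×micro: 4; S2 reads c2=2 → after 2×micro: 2 ⇒ (c0=110, c1=4, c2=2)
macro 6: S0 reads c2=2 → after 1×micro: 222; S1 reads c2=2 → after 1×micro: 4; S2 reads c2=2 → after 2×micro: 2 ⇒ (c0=222, c1=4, c2=2)
macro 7: S0 reads c2=2 → after 1×micro: 446; S1 reads c2=2 → after 1×micro: 4; S2 reads c2=2 → after 2×micro: 2 ⇒ (c0=446, c1=4, c2=2)
macro 8: S0 reads c2=2 → after 1×micro: 894; S1 reads c2=2 → after 1×micro: 4; S2 reads c2=2 → after 2×micro: 2 ⇒ (c0=894, c1=4, c2=2)
macro 9: S0 reads c2=2 → after 1×micro: 1790; S1 reads c2=2 → after 1×micro: 4; S2 reads c2=2 → after 2×micro: 2 ⇒ (c0=1790, c1=4, c2=2)

c1 at macro-step 2 = 4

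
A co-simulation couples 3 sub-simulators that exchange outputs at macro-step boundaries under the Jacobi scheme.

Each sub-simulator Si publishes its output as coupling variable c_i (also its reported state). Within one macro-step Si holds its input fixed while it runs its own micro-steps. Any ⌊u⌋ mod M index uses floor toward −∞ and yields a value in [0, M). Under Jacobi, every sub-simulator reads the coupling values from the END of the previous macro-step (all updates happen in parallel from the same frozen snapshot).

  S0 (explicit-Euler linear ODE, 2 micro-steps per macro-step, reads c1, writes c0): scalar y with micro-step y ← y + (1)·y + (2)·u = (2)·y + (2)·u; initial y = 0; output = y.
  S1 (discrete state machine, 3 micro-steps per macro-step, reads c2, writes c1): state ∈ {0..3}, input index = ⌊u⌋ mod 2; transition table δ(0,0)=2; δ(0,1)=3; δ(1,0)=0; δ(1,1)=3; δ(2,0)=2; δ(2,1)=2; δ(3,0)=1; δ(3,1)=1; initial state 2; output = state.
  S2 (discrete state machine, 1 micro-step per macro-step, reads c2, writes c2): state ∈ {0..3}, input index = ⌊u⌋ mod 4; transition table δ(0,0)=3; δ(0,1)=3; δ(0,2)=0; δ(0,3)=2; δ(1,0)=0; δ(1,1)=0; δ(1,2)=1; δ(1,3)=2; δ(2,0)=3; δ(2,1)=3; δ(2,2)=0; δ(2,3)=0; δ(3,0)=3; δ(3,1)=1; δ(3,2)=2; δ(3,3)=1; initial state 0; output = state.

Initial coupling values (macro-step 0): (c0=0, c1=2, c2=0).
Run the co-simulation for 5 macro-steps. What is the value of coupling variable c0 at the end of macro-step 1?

macro 1: S0 reads c1=2 → after 2×micro: 12; S1 reads c2=0 → after 3×micro: 2; S2 reads c2=0 → after 1×micro: 3 ⇒ (c0=12, c1=2, c2=3)
macro 2: S0 reads c1=2 → after 2×micro: 60; S1 reads c2=3 → after 3×micro: 2; S2 reads c2=3 → after 1×micro: 1 ⇒ (c0=60, c1=2, c2=1)
macro 3: S0 reads c1=2 → after 2×micro: 252; S1 reads c2=1 → after 3×micro: 2; S2 reads c2=1 → after 1×micro: 0 ⇒ (c0=252, c1=2, c2=0)
macro 4: S0 reads c1=2 → after 2×micro: 1020; S1 reads c2=0 → after 3×micro: 2; S2 reads c2=0 → after 1×micro: 3 ⇒ (c0=1020, c1=2, c2=3)
macro 5: S0 reads c1=2 → after 2×micro: 4092; S1 reads c2=3 → after 3×micro: 2; S2 reads c2=3 → after 1×micro: 1 ⇒ (c0=4092, c1=2, c2=1)

c0 at macro-step 1 = 12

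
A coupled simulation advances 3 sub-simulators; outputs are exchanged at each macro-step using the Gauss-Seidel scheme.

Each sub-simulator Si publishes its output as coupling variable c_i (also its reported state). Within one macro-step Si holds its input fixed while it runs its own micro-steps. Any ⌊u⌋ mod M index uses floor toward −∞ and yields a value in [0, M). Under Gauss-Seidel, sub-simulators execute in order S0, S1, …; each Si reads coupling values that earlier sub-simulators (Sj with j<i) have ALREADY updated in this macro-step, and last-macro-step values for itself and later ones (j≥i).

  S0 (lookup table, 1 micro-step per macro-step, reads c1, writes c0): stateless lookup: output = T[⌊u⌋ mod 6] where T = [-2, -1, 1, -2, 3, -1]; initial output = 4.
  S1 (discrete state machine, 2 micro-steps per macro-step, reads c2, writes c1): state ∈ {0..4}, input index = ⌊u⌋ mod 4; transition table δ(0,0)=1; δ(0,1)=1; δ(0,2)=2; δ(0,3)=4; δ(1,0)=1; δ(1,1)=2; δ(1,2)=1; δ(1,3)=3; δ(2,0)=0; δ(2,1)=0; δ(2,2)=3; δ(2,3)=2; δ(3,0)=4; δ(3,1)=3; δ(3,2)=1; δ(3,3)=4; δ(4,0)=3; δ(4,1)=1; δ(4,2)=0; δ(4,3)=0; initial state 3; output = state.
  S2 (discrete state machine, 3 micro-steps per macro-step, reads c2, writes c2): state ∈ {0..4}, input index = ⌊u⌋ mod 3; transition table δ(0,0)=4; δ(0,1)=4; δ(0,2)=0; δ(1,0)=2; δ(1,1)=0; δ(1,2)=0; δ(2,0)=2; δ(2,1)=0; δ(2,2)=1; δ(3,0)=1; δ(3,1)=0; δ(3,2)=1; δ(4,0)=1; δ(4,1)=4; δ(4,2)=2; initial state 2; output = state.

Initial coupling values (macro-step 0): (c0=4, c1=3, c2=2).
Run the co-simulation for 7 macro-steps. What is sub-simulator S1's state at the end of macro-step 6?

S1 state at macro-step 6 = 1

macro 1: S0 reads c1=3 → after 1×micro: -2; S1 reads c2=2 → after 2×micro: 1; S2 reads c2=2 → after 3×micro: 0 ⇒ (c0=-2, c1=1, c2=0)
macro 2: S0 reads c1=1 → after 1×micro: -1; S1 reads c2=0 → after 2×micro: 1; S2 reads c2=0 → after 3×micro: 2 ⇒ (c0=-1, c1=1, c2=2)
macro 3: S0 reads c1=1 → after 1×micro: -1; S1 reads c2=2 → after 2×micro: 1; S2 reads c2=2 → after 3×micro: 0 ⇒ (c0=-1, c1=1, c2=0)
macro 4: S0 reads c1=1 → after 1×micro: -1; S1 reads c2=0 → after 2×micro: 1; S2 reads c2=0 → after 3×micro: 2 ⇒ (c0=-1, c1=1, c2=2)
macro 5: S0 reads c1=1 → after 1×micro: -1; S1 reads c2=2 → after 2×micro: 1; S2 reads c2=2 → after 3×micro: 0 ⇒ (c0=-1, c1=1, c2=0)
macro 6: S0 reads c1=1 → after 1×micro: -1; S1 reads c2=0 → after 2×micro: 1; S2 reads c2=0 → after 3×micro: 2 ⇒ (c0=-1, c1=1, c2=2)
macro 7: S0 reads c1=1 → after 1×micro: -1; S1 reads c2=2 → after 2×micro: 1; S2 reads c2=2 → after 3×micro: 0 ⇒ (c0=-1, c1=1, c2=0)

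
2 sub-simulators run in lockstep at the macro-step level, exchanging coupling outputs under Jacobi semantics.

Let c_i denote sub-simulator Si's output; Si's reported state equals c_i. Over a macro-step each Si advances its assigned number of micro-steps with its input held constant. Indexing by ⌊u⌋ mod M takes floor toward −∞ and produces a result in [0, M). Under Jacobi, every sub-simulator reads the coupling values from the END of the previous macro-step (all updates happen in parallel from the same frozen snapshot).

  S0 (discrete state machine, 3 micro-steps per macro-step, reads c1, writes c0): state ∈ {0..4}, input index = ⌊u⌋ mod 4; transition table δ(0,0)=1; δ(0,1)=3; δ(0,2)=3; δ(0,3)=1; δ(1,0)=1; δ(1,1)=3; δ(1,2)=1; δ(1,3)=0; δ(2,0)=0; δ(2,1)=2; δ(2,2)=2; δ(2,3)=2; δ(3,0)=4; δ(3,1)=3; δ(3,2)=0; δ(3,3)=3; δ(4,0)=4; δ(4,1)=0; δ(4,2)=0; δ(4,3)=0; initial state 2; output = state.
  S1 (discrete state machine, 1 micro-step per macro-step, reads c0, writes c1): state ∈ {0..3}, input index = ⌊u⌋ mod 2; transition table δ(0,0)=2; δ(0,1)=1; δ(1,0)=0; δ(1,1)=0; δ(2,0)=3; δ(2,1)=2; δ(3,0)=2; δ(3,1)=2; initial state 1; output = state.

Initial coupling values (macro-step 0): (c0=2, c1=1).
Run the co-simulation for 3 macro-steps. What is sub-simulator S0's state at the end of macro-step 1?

macro 1: S0 reads c1=1 → after 3×micro: 2; S1 reads c0=2 → after 1×micro: 0 ⇒ (c0=2, c1=0)
macro 2: S0 reads c1=0 → after 3×micro: 1; S1 reads c0=2 → after 1×micro: 2 ⇒ (c0=1, c1=2)
macro 3: S0 reads c1=2 → after 3×micro: 1; S1 reads c0=1 → after 1×micro: 2 ⇒ (c0=1, c1=2)

S0 state at macro-step 1 = 2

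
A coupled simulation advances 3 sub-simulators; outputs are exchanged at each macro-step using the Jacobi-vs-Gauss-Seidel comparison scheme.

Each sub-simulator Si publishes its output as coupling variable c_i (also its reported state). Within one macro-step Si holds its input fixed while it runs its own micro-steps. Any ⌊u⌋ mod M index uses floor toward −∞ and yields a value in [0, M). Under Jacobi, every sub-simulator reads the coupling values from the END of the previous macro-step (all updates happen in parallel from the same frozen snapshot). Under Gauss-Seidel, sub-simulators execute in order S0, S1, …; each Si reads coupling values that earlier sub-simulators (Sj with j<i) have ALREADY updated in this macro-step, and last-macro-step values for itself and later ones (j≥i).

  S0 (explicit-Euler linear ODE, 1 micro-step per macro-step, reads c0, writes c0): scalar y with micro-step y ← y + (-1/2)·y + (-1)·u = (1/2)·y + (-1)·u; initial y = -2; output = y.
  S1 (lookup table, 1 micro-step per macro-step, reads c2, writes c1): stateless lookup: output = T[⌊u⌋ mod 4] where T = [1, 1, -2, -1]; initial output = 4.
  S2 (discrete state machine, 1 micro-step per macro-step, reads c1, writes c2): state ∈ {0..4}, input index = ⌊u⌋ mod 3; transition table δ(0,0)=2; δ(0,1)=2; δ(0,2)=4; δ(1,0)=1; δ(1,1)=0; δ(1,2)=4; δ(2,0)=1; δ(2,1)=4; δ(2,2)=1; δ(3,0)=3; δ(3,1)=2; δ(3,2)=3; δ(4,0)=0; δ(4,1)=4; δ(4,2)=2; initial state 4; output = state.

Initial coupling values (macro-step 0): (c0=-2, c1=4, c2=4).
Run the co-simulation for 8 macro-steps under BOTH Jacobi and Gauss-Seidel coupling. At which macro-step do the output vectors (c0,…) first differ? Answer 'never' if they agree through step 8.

first divergence at macro-step: never

[Jacobi] macro 1: S0 reads c0=-2 → after 1×micro: 1; S1 reads c2=4 → after 1×micro: 1; S2 reads c1=4 → after 1×micro: 4 ⇒ (c0=1, c1=1, c2=4)
[Jacobi] macro 2: S0 reads c0=1 → after 1×micro: -1/2; S1 reads c2=4 → after 1×micro: 1; S2 reads c1=1 → after 1×micro: 4 ⇒ (c0=-1/2, c1=1, c2=4)
[Jacobi] macro 3: S0 reads c0=-1/2 → after 1×micro: 1/4; S1 reads c2=4 → after 1×micro: 1; S2 reads c1=1 → after 1×micro: 4 ⇒ (c0=1/4, c1=1, c2=4)
[Jacobi] macro 4: S0 reads c0=1/4 → after 1×micro: -1/8; S1 reads c2=4 → after 1×micro: 1; S2 reads c1=1 → after 1×micro: 4 ⇒ (c0=-1/8, c1=1, c2=4)
[Jacobi] macro 5: S0 reads c0=-1/8 → after 1×micro: 1/16; S1 reads c2=4 → after 1×micro: 1; S2 reads c1=1 → after 1×micro: 4 ⇒ (c0=1/16, c1=1, c2=4)
[Jacobi] macro 6: S0 reads c0=1/16 → after 1×micro: -1/32; S1 reads c2=4 → after 1×micro: 1; S2 reads c1=1 → after 1×micro: 4 ⇒ (c0=-1/32, c1=1, c2=4)
[Jacobi] macro 7: S0 reads c0=-1/32 → after 1×micro: 1/64; S1 reads c2=4 → after 1×micro: 1; S2 reads c1=1 → after 1×micro: 4 ⇒ (c0=1/64, c1=1, c2=4)
[Jacobi] macro 8: S0 reads c0=1/64 → after 1×micro: -1/128; S1 reads c2=4 → after 1×micro: 1; S2 reads c1=1 → after 1×micro: 4 ⇒ (c0=-1/128, c1=1, c2=4)
[Gauss-Seidel] macro 1: S0 reads c0=-2 → after 1×micro: 1; S1 reads c2=4 → after 1×micro: 1; S2 reads c1=1 → after 1×micro: 4 ⇒ (c0=1, c1=1, c2=4)
[Gauss-Seidel] macro 2: S0 reads c0=1 → after 1×micro: -1/2; S1 reads c2=4 → after 1×micro: 1; S2 reads c1=1 → after 1×micro: 4 ⇒ (c0=-1/2, c1=1, c2=4)
[Gauss-Seidel] macro 3: S0 reads c0=-1/2 → after 1×micro: 1/4; S1 reads c2=4 → after 1×micro: 1; S2 reads c1=1 → after 1×micro: 4 ⇒ (c0=1/4, c1=1, c2=4)
[Gauss-Seidel] macro 4: S0 reads c0=1/4 → after 1×micro: -1/8; S1 reads c2=4 → after 1×micro: 1; S2 reads c1=1 → after 1×micro: 4 ⇒ (c0=-1/8, c1=1, c2=4)
[Gauss-Seidel] macro 5: S0 reads c0=-1/8 → after 1×micro: 1/16; S1 reads c2=4 → after 1×micro: 1; S2 reads c1=1 → after 1×micro: 4 ⇒ (c0=1/16, c1=1, c2=4)
[Gauss-Seidel] macro 6: S0 reads c0=1/16 → after 1×micro: -1/32; S1 reads c2=4 → after 1×micro: 1; S2 reads c1=1 → after 1×micro: 4 ⇒ (c0=-1/32, c1=1, c2=4)
[Gauss-Seidel] macro 7: S0 reads c0=-1/32 → after 1×micro: 1/64; S1 reads c2=4 → after 1×micro: 1; S2 reads c1=1 → after 1×micro: 4 ⇒ (c0=1/64, c1=1, c2=4)
[Gauss-Seidel] macro 8: S0 reads c0=1/64 → after 1×micro: -1/128; S1 reads c2=4 → after 1×micro: 1; S2 reads c1=1 → after 1×micro: 4 ⇒ (c0=-1/128, c1=1, c2=4)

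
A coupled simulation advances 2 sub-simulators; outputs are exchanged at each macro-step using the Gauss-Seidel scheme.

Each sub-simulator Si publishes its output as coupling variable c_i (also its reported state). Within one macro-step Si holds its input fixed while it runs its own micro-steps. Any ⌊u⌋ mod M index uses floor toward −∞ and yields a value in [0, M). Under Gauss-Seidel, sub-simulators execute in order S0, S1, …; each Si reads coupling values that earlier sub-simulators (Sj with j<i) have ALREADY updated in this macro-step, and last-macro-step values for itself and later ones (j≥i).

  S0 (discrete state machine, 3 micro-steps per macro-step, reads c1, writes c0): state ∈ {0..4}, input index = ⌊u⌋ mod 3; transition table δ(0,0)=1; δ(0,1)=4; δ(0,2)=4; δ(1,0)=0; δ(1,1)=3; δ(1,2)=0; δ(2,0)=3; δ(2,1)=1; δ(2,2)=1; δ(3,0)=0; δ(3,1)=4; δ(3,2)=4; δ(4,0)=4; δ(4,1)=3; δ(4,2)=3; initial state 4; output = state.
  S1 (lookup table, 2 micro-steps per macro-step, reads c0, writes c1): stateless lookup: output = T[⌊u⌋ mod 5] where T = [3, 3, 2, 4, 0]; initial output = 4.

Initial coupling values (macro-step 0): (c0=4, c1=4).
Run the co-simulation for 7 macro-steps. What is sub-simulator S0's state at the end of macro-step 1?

macro 1: S0 reads c1=4 → after 3×micro: 3; S1 reads c0=3 → after 2×micro: 4 ⇒ (c0=3, c1=4)
macro 2: S0 reads c1=4 → after 3×micro: 4; S1 reads c0=4 → after 2×micro: 0 ⇒ (c0=4, c1=0)
macro 3: S0 reads c1=0 → after 3×micro: 4; S1 reads c0=4 → after 2×micro: 0 ⇒ (c0=4, c1=0)
macro 4: S0 reads c1=0 → after 3×micro: 4; S1 reads c0=4 → after 2×micro: 0 ⇒ (c0=4, c1=0)
macro 5: S0 reads c1=0 → after 3×micro: 4; S1 reads c0=4 → after 2×micro: 0 ⇒ (c0=4, c1=0)
macro 6: S0 reads c1=0 → after 3×micro: 4; S1 reads c0=4 → after 2×micro: 0 ⇒ (c0=4, c1=0)
macro 7: S0 reads c1=0 → after 3×micro: 4; S1 reads c0=4 → after 2×micro: 0 ⇒ (c0=4, c1=0)

S0 state at macro-step 1 = 3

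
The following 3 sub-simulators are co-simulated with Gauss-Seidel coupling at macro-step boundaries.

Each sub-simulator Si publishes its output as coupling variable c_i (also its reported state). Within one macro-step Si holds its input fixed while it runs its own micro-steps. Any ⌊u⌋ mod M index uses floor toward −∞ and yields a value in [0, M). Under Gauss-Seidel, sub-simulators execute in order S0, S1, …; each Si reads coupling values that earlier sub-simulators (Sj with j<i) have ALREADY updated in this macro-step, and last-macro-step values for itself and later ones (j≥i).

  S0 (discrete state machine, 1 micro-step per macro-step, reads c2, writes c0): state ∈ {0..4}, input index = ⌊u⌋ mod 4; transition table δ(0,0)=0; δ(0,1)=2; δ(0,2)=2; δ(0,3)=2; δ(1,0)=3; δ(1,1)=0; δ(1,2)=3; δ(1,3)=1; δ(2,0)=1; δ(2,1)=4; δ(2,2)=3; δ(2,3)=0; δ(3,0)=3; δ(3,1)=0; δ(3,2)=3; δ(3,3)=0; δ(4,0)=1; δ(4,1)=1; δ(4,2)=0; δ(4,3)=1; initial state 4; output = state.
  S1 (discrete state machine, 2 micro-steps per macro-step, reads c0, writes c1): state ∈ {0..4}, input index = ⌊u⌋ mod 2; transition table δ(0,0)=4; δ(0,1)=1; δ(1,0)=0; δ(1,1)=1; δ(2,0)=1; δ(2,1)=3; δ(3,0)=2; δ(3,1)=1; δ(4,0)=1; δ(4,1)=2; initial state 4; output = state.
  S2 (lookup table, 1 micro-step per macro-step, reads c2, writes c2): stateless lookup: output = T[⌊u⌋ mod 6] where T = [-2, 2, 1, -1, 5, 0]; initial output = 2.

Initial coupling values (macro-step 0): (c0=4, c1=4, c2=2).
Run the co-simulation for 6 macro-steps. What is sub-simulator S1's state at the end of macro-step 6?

S1 state at macro-step 6 = 1

macro 1: S0 reads c2=2 → after 1×micro: 0; S1 reads c0=0 → after 2×micro: 0; S2 reads c2=2 → after 1×micro: 1 ⇒ (c0=0, c1=0, c2=1)
macro 2: S0 reads c2=1 → after 1×micro: 2; S1 reads c0=2 → after 2×micro: 1; S2 reads c2=1 → after 1×micro: 2 ⇒ (c0=2, c1=1, c2=2)
macro 3: S0 reads c2=2 → after 1×micro: 3; S1 reads c0=3 → after 2×micro: 1; S2 reads c2=2 → after 1×micro: 1 ⇒ (c0=3, c1=1, c2=1)
macro 4: S0 reads c2=1 → after 1×micro: 0; S1 reads c0=0 → after 2×micro: 4; S2 reads c2=1 → after 1×micro: 2 ⇒ (c0=0, c1=4, c2=2)
macro 5: S0 reads c2=2 → after 1×micro: 2; S1 reads c0=2 → after 2×micro: 0; S2 reads c2=2 → after 1×micro: 1 ⇒ (c0=2, c1=0, c2=1)
macro 6: S0 reads c2=1 → after 1×micro: 4; S1 reads c0=4 → after 2×micro: 1; S2 reads c2=1 → after 1×micro: 2 ⇒ (c0=4, c1=1, c2=2)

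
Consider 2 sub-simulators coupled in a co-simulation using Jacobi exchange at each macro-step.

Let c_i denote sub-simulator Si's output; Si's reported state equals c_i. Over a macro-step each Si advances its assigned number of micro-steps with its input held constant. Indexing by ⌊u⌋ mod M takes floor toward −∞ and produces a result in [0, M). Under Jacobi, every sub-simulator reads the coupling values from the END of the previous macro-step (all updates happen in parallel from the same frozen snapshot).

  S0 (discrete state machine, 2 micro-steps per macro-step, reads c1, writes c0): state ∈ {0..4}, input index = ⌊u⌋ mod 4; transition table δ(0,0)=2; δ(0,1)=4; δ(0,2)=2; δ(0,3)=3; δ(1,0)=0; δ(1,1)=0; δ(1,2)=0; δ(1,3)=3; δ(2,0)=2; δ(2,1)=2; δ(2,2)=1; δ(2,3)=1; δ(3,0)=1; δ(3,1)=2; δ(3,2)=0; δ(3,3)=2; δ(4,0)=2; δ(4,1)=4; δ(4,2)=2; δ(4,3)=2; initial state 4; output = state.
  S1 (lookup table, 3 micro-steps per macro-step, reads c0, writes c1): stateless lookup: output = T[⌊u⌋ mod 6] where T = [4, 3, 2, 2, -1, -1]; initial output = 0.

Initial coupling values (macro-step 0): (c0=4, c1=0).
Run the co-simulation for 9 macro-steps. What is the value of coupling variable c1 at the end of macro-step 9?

c1 at macro-step 9 = 2

macro 1: S0 reads c1=0 → after 2×micro: 2; S1 reads c0=4 → after 3×micro: -1 ⇒ (c0=2, c1=-1)
macro 2: S0 reads c1=-1 → after 2×micro: 3; S1 reads c0=2 → after 3×micro: 2 ⇒ (c0=3, c1=2)
macro 3: S0 reads c1=2 → after 2×micro: 2; S1 reads c0=3 → after 3×micro: 2 ⇒ (c0=2, c1=2)
macro 4: S0 reads c1=2 → after 2×micro: 0; S1 reads c0=2 → after 3×micro: 2 ⇒ (c0=0, c1=2)
macro 5: S0 reads c1=2 → after 2×micro: 1; S1 reads c0=0 → after 3×micro: 4 ⇒ (c0=1, c1=4)
macro 6: S0 reads c1=4 → after 2×micro: 2; S1 reads c0=1 → after 3×micro: 3 ⇒ (c0=2, c1=3)
macro 7: S0 reads c1=3 → after 2×micro: 3; S1 reads c0=2 → after 3×micro: 2 ⇒ (c0=3, c1=2)
macro 8: S0 reads c1=2 → after 2×micro: 2; S1 reads c0=3 → after 3×micro: 2 ⇒ (c0=2, c1=2)
macro 9: S0 reads c1=2 → after 2×micro: 0; S1 reads c0=2 → after 3×micro: 2 ⇒ (c0=0, c1=2)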